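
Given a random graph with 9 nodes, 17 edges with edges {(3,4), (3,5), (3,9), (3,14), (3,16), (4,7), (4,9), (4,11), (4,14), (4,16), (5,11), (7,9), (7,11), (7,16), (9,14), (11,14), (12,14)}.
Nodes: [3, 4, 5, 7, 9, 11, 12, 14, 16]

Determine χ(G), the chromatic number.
χ(G) = 4

Clique number ω(G) = 4 (lower bound: χ ≥ ω).
The clique on [3, 4, 9, 14] has size 4, forcing χ ≥ 4, and the coloring below uses 4 colors, so χ(G) = 4.
A valid 4-coloring: color 1: [4, 5, 12]; color 2: [3, 7]; color 3: [14, 16]; color 4: [9, 11].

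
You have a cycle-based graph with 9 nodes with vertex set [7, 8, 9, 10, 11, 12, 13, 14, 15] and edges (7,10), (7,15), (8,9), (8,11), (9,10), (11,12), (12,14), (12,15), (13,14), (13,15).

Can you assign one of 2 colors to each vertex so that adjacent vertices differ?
Odd cycle [11, 8, 9, 10, 7, 15, 13, 14, 12] needs 3 colors (χ ≥ 3).
Hence χ(G) ≥ 3 > 2, so no proper 2-coloring exists.

No, G is not 2-colorable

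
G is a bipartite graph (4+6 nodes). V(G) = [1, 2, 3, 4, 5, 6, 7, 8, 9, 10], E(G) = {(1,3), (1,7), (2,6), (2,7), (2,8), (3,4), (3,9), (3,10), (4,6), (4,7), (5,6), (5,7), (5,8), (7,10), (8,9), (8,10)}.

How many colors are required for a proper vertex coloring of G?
χ(G) = 2

Clique number ω(G) = 2 (lower bound: χ ≥ ω).
The graph is bipartite (no odd cycle), so 2 colors suffice: χ(G) = 2.
A valid 2-coloring: color 1: [3, 6, 7, 8]; color 2: [1, 2, 4, 5, 9, 10].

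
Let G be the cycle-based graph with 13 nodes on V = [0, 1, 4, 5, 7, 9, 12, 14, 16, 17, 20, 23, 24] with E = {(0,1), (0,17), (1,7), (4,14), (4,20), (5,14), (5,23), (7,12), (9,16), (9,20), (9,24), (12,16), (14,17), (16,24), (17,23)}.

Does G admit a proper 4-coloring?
A valid 4-coloring: color 1: [0, 7, 14, 16, 20, 23]; color 2: [1, 4, 5, 9, 12, 17]; color 3: [24].
(χ(G) = 3 ≤ 4.)

Yes, G is 4-colorable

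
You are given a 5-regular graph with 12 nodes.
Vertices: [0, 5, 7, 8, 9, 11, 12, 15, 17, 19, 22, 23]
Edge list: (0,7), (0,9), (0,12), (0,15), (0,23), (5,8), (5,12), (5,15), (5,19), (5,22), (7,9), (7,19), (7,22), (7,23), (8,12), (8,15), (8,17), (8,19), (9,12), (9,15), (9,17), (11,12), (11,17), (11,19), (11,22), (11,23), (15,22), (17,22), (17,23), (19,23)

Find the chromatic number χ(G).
χ(G) = 4

Clique number ω(G) = 3 (lower bound: χ ≥ ω).
Suppose a proper 3-coloring c exists. The clique [0, 7, 9] takes 3 distinct colors; by symmetry let c(0) = 1, c(7) = 2, c(9) = 3.
- Vertex 12: neighbors [0, 9] already have colors [1, 3] ⇒ c(12) = 2.
- Vertex 15: neighbors [0, 9] already have colors [1, 3] ⇒ c(15) = 2.
- Vertex 23: neighbors [0, 7] already have colors [1, 2] ⇒ c(23) = 3.
- Vertex 11: neighbors [12, 23] already have colors [2, 3] ⇒ c(11) = 1.
- Vertex 19: neighbors [11, 7, 23] already have colors [1, 2, 3] — all 3 colors blocked. Contradiction.
The forced assignments end in a contradiction, so G has no proper 3-coloring (χ ≥ 4).
The coloring below uses 4 colors, so χ(G) = 4.
A valid 4-coloring: color 1: [8, 9, 22, 23]; color 2: [0, 5, 11]; color 3: [12, 15, 17, 19]; color 4: [7].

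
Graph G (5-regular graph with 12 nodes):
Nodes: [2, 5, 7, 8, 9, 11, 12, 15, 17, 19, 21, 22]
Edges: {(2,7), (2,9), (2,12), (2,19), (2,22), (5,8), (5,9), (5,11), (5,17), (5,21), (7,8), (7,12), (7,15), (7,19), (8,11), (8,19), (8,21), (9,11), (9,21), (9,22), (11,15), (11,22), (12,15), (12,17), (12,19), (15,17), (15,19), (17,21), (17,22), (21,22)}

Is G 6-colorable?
Yes, G is 6-colorable

A valid 6-coloring: color 1: [2, 11, 21]; color 2: [8, 15, 22]; color 3: [7, 9, 17]; color 4: [5, 12]; color 5: [19].
(χ(G) = 4 ≤ 6.)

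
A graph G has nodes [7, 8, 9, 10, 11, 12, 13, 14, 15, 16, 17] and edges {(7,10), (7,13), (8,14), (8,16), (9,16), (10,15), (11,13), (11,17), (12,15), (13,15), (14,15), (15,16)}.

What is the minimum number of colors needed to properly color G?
Clique number ω(G) = 2 (lower bound: χ ≥ ω).
The graph is bipartite (no odd cycle), so 2 colors suffice: χ(G) = 2.
A valid 2-coloring: color 1: [7, 8, 9, 11, 15]; color 2: [10, 12, 13, 14, 16, 17].

χ(G) = 2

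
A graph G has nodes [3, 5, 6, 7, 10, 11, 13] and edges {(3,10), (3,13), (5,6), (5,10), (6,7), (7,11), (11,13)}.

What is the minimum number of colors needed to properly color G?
χ(G) = 3

Clique number ω(G) = 2 (lower bound: χ ≥ ω).
Odd cycle [7, 11, 13, 3, 10, 5, 6] needs 3 colors (χ ≥ 3).
The coloring below uses 3 colors, so χ(G) = 3.
A valid 3-coloring: color 1: [5, 7, 13]; color 2: [3, 6, 11]; color 3: [10].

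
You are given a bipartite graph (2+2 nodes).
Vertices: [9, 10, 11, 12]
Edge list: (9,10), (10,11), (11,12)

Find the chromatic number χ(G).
χ(G) = 2

Clique number ω(G) = 2 (lower bound: χ ≥ ω).
The graph is bipartite (no odd cycle), so 2 colors suffice: χ(G) = 2.
A valid 2-coloring: color 1: [10, 12]; color 2: [9, 11].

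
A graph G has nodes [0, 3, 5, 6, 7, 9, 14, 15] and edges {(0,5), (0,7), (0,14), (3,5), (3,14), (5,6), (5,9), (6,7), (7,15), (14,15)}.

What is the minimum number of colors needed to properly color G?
Clique number ω(G) = 2 (lower bound: χ ≥ ω).
The graph is bipartite (no odd cycle), so 2 colors suffice: χ(G) = 2.
A valid 2-coloring: color 1: [5, 7, 14]; color 2: [0, 3, 6, 9, 15].

χ(G) = 2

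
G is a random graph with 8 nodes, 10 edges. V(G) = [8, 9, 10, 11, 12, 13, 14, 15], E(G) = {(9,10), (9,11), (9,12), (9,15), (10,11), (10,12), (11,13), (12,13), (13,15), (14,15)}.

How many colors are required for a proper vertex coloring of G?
χ(G) = 3

Clique number ω(G) = 3 (lower bound: χ ≥ ω).
The clique on [9, 10, 11] has size 3, forcing χ ≥ 3, and the coloring below uses 3 colors, so χ(G) = 3.
A valid 3-coloring: color 1: [8, 9, 13, 14]; color 2: [10, 15]; color 3: [11, 12].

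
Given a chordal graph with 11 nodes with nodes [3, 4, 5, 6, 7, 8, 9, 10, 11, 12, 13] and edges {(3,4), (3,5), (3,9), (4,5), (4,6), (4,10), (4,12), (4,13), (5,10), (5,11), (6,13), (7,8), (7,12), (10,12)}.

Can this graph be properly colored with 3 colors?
A valid 3-coloring: color 1: [4, 7, 9, 11]; color 2: [5, 8, 12, 13]; color 3: [3, 6, 10].
(χ(G) = 3 ≤ 3.)

Yes, G is 3-colorable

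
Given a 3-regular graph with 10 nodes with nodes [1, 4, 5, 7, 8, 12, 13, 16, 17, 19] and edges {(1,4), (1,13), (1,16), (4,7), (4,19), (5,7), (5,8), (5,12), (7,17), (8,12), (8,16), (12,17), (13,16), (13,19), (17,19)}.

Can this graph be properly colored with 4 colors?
Yes, G is 4-colorable

A valid 4-coloring: color 1: [7, 8, 13]; color 2: [4, 5, 16, 17]; color 3: [1, 12, 19].
(χ(G) = 3 ≤ 4.)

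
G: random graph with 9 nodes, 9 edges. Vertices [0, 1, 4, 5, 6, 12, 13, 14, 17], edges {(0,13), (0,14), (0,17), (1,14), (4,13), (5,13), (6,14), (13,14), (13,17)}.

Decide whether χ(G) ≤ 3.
A valid 3-coloring: color 1: [1, 6, 12, 13]; color 2: [4, 5, 14, 17]; color 3: [0].
(χ(G) = 3 ≤ 3.)

Yes, G is 3-colorable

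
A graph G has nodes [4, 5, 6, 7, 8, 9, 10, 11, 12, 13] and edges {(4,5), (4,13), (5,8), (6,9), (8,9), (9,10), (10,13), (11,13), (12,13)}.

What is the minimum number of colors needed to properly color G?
χ(G) = 2

Clique number ω(G) = 2 (lower bound: χ ≥ ω).
The graph is bipartite (no odd cycle), so 2 colors suffice: χ(G) = 2.
A valid 2-coloring: color 1: [5, 7, 9, 13]; color 2: [4, 6, 8, 10, 11, 12].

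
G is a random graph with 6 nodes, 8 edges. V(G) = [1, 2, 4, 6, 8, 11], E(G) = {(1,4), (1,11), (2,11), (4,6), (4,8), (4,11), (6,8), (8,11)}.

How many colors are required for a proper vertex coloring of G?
Clique number ω(G) = 3 (lower bound: χ ≥ ω).
The clique on [4, 8, 11] has size 3, forcing χ ≥ 3, and the coloring below uses 3 colors, so χ(G) = 3.
A valid 3-coloring: color 1: [2, 4]; color 2: [6, 11]; color 3: [1, 8].

χ(G) = 3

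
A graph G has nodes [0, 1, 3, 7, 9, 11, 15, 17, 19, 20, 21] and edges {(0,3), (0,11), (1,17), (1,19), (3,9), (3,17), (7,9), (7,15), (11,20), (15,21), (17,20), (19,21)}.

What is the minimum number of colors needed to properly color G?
Clique number ω(G) = 2 (lower bound: χ ≥ ω).
Odd cycle [0, 11, 20, 17, 1, 19, 21, 15, 7, 9, 3] needs 3 colors (χ ≥ 3).
The coloring below uses 3 colors, so χ(G) = 3.
A valid 3-coloring: color 1: [1, 3, 7, 11, 21]; color 2: [0, 9, 15, 17, 19]; color 3: [20].

χ(G) = 3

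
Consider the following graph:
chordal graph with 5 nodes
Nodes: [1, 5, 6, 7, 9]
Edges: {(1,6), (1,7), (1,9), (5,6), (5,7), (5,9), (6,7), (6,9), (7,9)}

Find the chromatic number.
χ(G) = 4

Clique number ω(G) = 4 (lower bound: χ ≥ ω).
The clique on [1, 6, 7, 9] has size 4, forcing χ ≥ 4, and the coloring below uses 4 colors, so χ(G) = 4.
A valid 4-coloring: color 1: [7]; color 2: [9]; color 3: [6]; color 4: [1, 5].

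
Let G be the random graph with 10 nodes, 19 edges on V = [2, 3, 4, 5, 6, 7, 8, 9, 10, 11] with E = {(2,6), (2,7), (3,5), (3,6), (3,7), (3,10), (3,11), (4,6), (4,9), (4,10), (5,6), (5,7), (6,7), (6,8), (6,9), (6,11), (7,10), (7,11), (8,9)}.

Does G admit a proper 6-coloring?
A valid 6-coloring: color 1: [6, 10]; color 2: [7, 9]; color 3: [2, 3, 4, 8]; color 4: [5, 11].
(χ(G) = 4 ≤ 6.)

Yes, G is 6-colorable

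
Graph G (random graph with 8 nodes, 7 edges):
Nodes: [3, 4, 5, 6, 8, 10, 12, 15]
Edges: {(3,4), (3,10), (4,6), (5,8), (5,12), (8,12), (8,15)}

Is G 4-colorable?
A valid 4-coloring: color 1: [4, 8, 10]; color 2: [3, 5, 6, 15]; color 3: [12].
(χ(G) = 3 ≤ 4.)

Yes, G is 4-colorable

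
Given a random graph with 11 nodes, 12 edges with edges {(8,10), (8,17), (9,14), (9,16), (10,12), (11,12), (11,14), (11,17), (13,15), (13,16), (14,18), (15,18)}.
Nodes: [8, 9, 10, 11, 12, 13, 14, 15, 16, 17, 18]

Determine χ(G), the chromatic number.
χ(G) = 3

Clique number ω(G) = 2 (lower bound: χ ≥ ω).
Odd cycle [8, 10, 12, 11, 17] needs 3 colors (χ ≥ 3).
The coloring below uses 3 colors, so χ(G) = 3.
A valid 3-coloring: color 1: [10, 14, 15, 16, 17]; color 2: [8, 9, 11, 13, 18]; color 3: [12].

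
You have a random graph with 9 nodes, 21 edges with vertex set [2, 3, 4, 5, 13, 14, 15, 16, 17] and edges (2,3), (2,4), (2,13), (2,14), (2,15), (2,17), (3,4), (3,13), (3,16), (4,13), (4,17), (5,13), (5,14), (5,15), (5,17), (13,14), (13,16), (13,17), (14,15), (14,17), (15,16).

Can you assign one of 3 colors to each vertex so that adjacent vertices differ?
No, G is not 3-colorable

The clique on vertices [2, 4, 13, 17] has size 4 > 3, so it alone needs 4 colors.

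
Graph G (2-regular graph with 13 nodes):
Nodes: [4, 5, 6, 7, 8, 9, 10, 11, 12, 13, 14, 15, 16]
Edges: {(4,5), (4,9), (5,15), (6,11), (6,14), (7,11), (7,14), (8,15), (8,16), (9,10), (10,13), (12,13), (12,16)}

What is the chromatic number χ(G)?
Clique number ω(G) = 2 (lower bound: χ ≥ ω).
Odd cycle [9, 4, 5, 15, 8, 16, 12, 13, 10] needs 3 colors (χ ≥ 3).
The coloring below uses 3 colors, so χ(G) = 3.
A valid 3-coloring: color 1: [9, 11, 13, 14, 15, 16]; color 2: [5, 6, 7, 8, 10, 12]; color 3: [4].

χ(G) = 3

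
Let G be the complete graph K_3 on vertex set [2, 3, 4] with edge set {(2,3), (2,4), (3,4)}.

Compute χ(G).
χ(G) = 3

Clique number ω(G) = 3 (lower bound: χ ≥ ω).
The clique on [2, 3, 4] has size 3, forcing χ ≥ 3, and the coloring below uses 3 colors, so χ(G) = 3.
A valid 3-coloring: color 1: [4]; color 2: [2]; color 3: [3].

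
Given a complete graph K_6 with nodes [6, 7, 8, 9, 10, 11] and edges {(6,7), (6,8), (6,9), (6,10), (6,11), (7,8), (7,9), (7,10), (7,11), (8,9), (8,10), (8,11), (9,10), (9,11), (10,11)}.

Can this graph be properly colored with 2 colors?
No, G is not 2-colorable

The clique on vertices [6, 7, 8, 9, 10, 11] has size 6 > 2, so it alone needs 6 colors.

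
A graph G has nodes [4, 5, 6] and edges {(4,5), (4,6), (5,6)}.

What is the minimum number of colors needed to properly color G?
χ(G) = 3

Clique number ω(G) = 3 (lower bound: χ ≥ ω).
The clique on [4, 5, 6] has size 3, forcing χ ≥ 3, and the coloring below uses 3 colors, so χ(G) = 3.
A valid 3-coloring: color 1: [4]; color 2: [5]; color 3: [6].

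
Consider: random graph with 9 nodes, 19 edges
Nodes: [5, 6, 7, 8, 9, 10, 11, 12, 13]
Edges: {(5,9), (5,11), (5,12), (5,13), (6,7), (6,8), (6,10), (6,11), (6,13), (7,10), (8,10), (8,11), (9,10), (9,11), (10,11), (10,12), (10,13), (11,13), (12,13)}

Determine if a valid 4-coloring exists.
A valid 4-coloring: color 1: [5, 10]; color 2: [7, 11, 12]; color 3: [6, 9]; color 4: [8, 13].
(χ(G) = 4 ≤ 4.)

Yes, G is 4-colorable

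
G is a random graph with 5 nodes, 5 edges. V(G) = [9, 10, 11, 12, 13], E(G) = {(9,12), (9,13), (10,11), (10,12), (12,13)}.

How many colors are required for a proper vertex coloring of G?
χ(G) = 3

Clique number ω(G) = 3 (lower bound: χ ≥ ω).
The clique on [9, 12, 13] has size 3, forcing χ ≥ 3, and the coloring below uses 3 colors, so χ(G) = 3.
A valid 3-coloring: color 1: [11, 12]; color 2: [10, 13]; color 3: [9].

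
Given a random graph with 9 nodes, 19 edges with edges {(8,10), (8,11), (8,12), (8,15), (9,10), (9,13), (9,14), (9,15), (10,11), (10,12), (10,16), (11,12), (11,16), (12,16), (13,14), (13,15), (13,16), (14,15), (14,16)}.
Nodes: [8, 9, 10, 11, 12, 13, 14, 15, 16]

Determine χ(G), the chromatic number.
χ(G) = 4

Clique number ω(G) = 4 (lower bound: χ ≥ ω).
The clique on [8, 10, 11, 12] has size 4, forcing χ ≥ 4, and the coloring below uses 4 colors, so χ(G) = 4.
A valid 4-coloring: color 1: [8, 9, 16]; color 2: [10, 13]; color 3: [11, 15]; color 4: [12, 14].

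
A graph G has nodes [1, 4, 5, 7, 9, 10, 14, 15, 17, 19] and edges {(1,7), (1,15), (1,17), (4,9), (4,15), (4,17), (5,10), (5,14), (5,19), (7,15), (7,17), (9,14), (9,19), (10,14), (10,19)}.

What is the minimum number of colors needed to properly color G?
χ(G) = 3

Clique number ω(G) = 3 (lower bound: χ ≥ ω).
The clique on [1, 7, 17] has size 3, forcing χ ≥ 3, and the coloring below uses 3 colors, so χ(G) = 3.
A valid 3-coloring: color 1: [4, 7, 14, 19]; color 2: [9, 10, 15, 17]; color 3: [1, 5].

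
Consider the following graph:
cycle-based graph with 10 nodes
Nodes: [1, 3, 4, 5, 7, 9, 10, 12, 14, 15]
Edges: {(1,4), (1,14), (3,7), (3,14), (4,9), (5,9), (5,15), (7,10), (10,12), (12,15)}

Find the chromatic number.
χ(G) = 2

Clique number ω(G) = 2 (lower bound: χ ≥ ω).
The graph is bipartite (no odd cycle), so 2 colors suffice: χ(G) = 2.
A valid 2-coloring: color 1: [1, 3, 9, 10, 15]; color 2: [4, 5, 7, 12, 14].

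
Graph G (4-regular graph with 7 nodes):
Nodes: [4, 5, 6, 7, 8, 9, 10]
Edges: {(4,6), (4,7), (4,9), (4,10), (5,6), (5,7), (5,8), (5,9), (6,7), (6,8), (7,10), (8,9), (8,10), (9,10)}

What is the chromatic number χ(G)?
Clique number ω(G) = 3 (lower bound: χ ≥ ω).
Suppose a proper 3-coloring c exists. The clique [4, 6, 7] takes 3 distinct colors; by symmetry let c(4) = 1, c(6) = 2, c(7) = 3.
- Vertex 5: neighbors [6, 7] already have colors [2, 3] ⇒ c(5) = 1.
- Vertex 8: neighbors [5, 6] already have colors [1, 2] ⇒ c(8) = 3.
- Vertex 9: neighbors [4, 8] already have colors [1, 3] ⇒ c(9) = 2.
- Vertex 10: neighbors [4, 9, 7] already have colors [1, 2, 3] — all 3 colors blocked. Contradiction.
The forced assignments end in a contradiction, so G has no proper 3-coloring (χ ≥ 4).
The coloring below uses 4 colors, so χ(G) = 4.
A valid 4-coloring: color 1: [7, 9]; color 2: [5, 10]; color 3: [4, 8]; color 4: [6].

χ(G) = 4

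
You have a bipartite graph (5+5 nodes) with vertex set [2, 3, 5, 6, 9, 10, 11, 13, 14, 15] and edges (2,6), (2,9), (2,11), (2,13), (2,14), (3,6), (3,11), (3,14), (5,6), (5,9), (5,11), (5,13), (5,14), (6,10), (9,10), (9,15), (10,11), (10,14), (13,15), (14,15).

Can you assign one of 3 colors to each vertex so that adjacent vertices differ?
Yes, G is 3-colorable

A valid 3-coloring: color 1: [2, 3, 5, 10, 15]; color 2: [6, 9, 11, 13, 14].
(χ(G) = 2 ≤ 3.)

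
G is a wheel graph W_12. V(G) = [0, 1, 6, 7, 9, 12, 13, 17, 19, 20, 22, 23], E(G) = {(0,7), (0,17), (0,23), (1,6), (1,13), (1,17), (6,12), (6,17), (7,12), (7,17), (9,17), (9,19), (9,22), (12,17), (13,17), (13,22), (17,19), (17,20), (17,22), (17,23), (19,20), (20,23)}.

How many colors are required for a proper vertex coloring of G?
χ(G) = 4

Clique number ω(G) = 3 (lower bound: χ ≥ ω).
Odd cycle [20, 23, 0, 7, 12, 6, 1, 13, 22, 9, 19] needs 3 colors (χ ≥ 3).
Vertex 17 is adjacent to every vertex of [0, 1, 6, 7, 9, 12, 13, 19, 20, 22, 23], which already need 3 colors among themselves, so 17 needs a new color (χ ≥ 4).
The coloring below uses 4 colors, so χ(G) = 4.
A valid 4-coloring: color 1: [17]; color 2: [0, 1, 9, 12, 20]; color 3: [6, 7, 13, 19, 23]; color 4: [22].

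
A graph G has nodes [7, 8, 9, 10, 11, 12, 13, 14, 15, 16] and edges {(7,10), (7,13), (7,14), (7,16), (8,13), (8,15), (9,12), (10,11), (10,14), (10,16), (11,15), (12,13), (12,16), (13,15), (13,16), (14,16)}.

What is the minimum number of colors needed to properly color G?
χ(G) = 4

Clique number ω(G) = 4 (lower bound: χ ≥ ω).
The clique on [7, 10, 14, 16] has size 4, forcing χ ≥ 4, and the coloring below uses 4 colors, so χ(G) = 4.
A valid 4-coloring: color 1: [9, 10, 13]; color 2: [15, 16]; color 3: [7, 8, 11, 12]; color 4: [14].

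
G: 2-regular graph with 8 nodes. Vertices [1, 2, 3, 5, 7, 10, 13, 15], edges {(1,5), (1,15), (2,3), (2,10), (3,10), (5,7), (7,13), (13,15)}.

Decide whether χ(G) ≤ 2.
No, G is not 2-colorable

The clique on vertices [2, 3, 10] has size 3 > 2, so it alone needs 3 colors.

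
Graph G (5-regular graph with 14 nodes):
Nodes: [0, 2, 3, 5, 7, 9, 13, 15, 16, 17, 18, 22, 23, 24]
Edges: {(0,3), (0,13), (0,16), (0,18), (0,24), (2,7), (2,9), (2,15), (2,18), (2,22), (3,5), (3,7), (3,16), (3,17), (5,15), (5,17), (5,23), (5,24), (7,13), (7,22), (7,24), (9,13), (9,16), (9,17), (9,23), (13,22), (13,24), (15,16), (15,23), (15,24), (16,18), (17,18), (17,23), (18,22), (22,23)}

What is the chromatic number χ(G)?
χ(G) = 4

Clique number ω(G) = 3 (lower bound: χ ≥ ω).
Suppose a proper 3-coloring c exists. The clique [0, 3, 16] takes 3 distinct colors; by symmetry let c(0) = 1, c(3) = 2, c(16) = 3.
- Vertex 18: neighbors [0, 16] already have colors [1, 3] ⇒ c(18) = 2.
- Vertex 2: neighbors [18] already have colors [2]; try each remaining color.
- Case c(2) = 1:
  - Vertex 7: neighbors [2, 3] already have colors [1, 2] ⇒ c(7) = 3.
  - Vertex 22: neighbors [2, 18, 7] already have colors [1, 2, 3] — all 3 colors blocked. Contradiction.
- Case c(2) = 3:
  - Vertex 7: neighbors [3, 2] already have colors [2, 3] ⇒ c(7) = 1.
  - Vertex 22: neighbors [7, 18, 2] already have colors [1, 2, 3] — all 3 colors blocked. Contradiction.
Every case ends in a contradiction, so G has no proper 3-coloring (χ ≥ 4).
The coloring below uses 4 colors, so χ(G) = 4.
A valid 4-coloring: color 1: [16, 17, 22, 24]; color 2: [0, 7, 9, 15]; color 3: [2, 3, 13, 23]; color 4: [5, 18].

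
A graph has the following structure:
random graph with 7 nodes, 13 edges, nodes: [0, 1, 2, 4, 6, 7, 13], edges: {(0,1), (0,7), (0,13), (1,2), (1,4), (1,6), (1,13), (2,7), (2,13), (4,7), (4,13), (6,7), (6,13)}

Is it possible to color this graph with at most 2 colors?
No, G is not 2-colorable

The clique on vertices [0, 1, 13] has size 3 > 2, so it alone needs 3 colors.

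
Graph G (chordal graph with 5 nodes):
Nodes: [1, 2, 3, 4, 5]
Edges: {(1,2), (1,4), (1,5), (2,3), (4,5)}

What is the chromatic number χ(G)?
Clique number ω(G) = 3 (lower bound: χ ≥ ω).
The clique on [1, 4, 5] has size 3, forcing χ ≥ 3, and the coloring below uses 3 colors, so χ(G) = 3.
A valid 3-coloring: color 1: [1, 3]; color 2: [2, 5]; color 3: [4].

χ(G) = 3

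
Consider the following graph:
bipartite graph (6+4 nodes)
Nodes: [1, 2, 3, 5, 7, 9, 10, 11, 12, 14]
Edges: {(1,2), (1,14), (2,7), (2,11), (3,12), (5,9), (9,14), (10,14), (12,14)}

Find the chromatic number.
Clique number ω(G) = 2 (lower bound: χ ≥ ω).
The graph is bipartite (no odd cycle), so 2 colors suffice: χ(G) = 2.
A valid 2-coloring: color 1: [2, 3, 5, 14]; color 2: [1, 7, 9, 10, 11, 12].

χ(G) = 2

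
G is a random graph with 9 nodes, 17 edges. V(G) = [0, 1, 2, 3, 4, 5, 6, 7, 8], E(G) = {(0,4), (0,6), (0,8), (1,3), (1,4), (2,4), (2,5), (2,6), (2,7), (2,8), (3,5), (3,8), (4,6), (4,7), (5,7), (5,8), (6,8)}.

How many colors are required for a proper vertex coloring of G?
χ(G) = 4

Clique number ω(G) = 3 (lower bound: χ ≥ ω).
Odd cycle [8, 5, 7, 4, 6] needs 3 colors (χ ≥ 3).
Vertex 2 is adjacent to every vertex of [4, 5, 6, 7, 8], which already need 3 colors among themselves, so 2 needs a new color (χ ≥ 4).
The coloring below uses 4 colors, so χ(G) = 4.
A valid 4-coloring: color 1: [4, 8]; color 2: [0, 2, 3]; color 3: [1, 5, 6]; color 4: [7].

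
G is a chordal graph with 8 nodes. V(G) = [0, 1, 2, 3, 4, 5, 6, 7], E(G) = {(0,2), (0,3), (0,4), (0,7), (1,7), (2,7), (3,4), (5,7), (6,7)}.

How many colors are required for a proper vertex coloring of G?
χ(G) = 3

Clique number ω(G) = 3 (lower bound: χ ≥ ω).
The clique on [0, 3, 4] has size 3, forcing χ ≥ 3, and the coloring below uses 3 colors, so χ(G) = 3.
A valid 3-coloring: color 1: [4, 7]; color 2: [0, 1, 5, 6]; color 3: [2, 3].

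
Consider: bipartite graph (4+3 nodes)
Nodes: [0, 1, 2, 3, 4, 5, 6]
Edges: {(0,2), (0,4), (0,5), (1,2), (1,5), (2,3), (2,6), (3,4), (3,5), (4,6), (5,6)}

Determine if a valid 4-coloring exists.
Yes, G is 4-colorable

A valid 4-coloring: color 1: [2, 4, 5]; color 2: [0, 1, 3, 6].
(χ(G) = 2 ≤ 4.)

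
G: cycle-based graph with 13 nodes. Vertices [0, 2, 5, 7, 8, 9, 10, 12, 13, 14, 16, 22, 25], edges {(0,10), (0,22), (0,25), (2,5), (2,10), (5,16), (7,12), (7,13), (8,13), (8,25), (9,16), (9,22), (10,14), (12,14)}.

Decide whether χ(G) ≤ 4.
Yes, G is 4-colorable

A valid 4-coloring: color 1: [0, 5, 7, 8, 9, 14]; color 2: [10, 12, 13, 16, 22, 25]; color 3: [2].
(χ(G) = 3 ≤ 4.)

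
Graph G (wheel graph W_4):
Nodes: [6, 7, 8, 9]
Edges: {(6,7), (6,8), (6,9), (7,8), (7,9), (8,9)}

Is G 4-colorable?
Yes, G is 4-colorable

A valid 4-coloring: color 1: [6]; color 2: [9]; color 3: [8]; color 4: [7].
(χ(G) = 4 ≤ 4.)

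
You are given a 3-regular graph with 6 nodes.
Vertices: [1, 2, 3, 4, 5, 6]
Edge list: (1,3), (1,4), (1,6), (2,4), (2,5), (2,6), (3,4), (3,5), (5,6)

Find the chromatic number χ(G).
Clique number ω(G) = 3 (lower bound: χ ≥ ω).
The clique on [1, 3, 4] has size 3, forcing χ ≥ 3, and the coloring below uses 3 colors, so χ(G) = 3.
A valid 3-coloring: color 1: [2, 3]; color 2: [1, 5]; color 3: [4, 6].

χ(G) = 3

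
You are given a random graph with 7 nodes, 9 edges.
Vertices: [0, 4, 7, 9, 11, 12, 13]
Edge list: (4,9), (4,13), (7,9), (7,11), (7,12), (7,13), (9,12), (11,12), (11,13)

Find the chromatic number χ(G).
Clique number ω(G) = 3 (lower bound: χ ≥ ω).
The clique on [7, 9, 12] has size 3, forcing χ ≥ 3, and the coloring below uses 3 colors, so χ(G) = 3.
A valid 3-coloring: color 1: [0, 4, 7]; color 2: [9, 11]; color 3: [12, 13].

χ(G) = 3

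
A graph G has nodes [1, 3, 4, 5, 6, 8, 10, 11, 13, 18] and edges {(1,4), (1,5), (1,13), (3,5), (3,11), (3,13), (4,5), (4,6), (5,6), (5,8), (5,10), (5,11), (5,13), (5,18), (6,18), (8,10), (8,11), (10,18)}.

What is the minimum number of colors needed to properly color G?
Clique number ω(G) = 3 (lower bound: χ ≥ ω).
Odd cycle [1, 13, 3, 11, 8, 10, 18, 6, 4] needs 3 colors (χ ≥ 3).
Vertex 5 is adjacent to every vertex of [1, 3, 4, 6, 8, 10, 11, 13, 18], which already need 3 colors among themselves, so 5 needs a new color (χ ≥ 4).
The coloring below uses 4 colors, so χ(G) = 4.
A valid 4-coloring: color 1: [5]; color 2: [1, 3, 6, 8]; color 3: [4, 10, 11, 13]; color 4: [18].

χ(G) = 4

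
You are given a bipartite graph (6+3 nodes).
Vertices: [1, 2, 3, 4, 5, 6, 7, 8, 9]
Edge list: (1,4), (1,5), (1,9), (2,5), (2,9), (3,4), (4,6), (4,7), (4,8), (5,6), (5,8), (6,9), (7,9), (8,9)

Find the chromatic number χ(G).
χ(G) = 2

Clique number ω(G) = 2 (lower bound: χ ≥ ω).
The graph is bipartite (no odd cycle), so 2 colors suffice: χ(G) = 2.
A valid 2-coloring: color 1: [4, 5, 9]; color 2: [1, 2, 3, 6, 7, 8].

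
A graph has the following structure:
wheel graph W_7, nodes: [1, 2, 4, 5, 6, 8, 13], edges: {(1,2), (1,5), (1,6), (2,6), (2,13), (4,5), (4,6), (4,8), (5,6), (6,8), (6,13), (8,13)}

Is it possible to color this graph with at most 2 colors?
The clique on vertices [4, 6, 8] has size 3 > 2, so it alone needs 3 colors.

No, G is not 2-colorable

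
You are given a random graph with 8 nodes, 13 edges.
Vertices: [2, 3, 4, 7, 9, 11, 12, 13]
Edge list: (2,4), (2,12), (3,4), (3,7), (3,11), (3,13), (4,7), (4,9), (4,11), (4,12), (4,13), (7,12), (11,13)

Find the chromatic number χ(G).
χ(G) = 4

Clique number ω(G) = 4 (lower bound: χ ≥ ω).
The clique on [3, 4, 11, 13] has size 4, forcing χ ≥ 4, and the coloring below uses 4 colors, so χ(G) = 4.
A valid 4-coloring: color 1: [4]; color 2: [3, 9, 12]; color 3: [2, 7, 13]; color 4: [11].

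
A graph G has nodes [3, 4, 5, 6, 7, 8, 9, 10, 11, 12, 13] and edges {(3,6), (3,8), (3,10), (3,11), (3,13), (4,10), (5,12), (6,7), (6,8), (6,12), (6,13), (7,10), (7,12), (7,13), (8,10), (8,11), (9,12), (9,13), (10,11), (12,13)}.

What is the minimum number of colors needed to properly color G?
χ(G) = 4

Clique number ω(G) = 4 (lower bound: χ ≥ ω).
The clique on [3, 8, 10, 11] has size 4, forcing χ ≥ 4, and the coloring below uses 4 colors, so χ(G) = 4.
A valid 4-coloring: color 1: [5, 10, 13]; color 2: [3, 4, 12]; color 3: [6, 9, 11]; color 4: [7, 8].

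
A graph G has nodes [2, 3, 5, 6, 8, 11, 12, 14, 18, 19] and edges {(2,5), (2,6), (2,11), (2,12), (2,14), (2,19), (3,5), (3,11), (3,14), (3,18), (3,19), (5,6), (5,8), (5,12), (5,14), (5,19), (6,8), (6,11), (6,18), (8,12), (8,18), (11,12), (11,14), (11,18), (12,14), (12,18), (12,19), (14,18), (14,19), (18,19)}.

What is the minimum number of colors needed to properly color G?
Clique number ω(G) = 5 (lower bound: χ ≥ ω).
The clique on [2, 5, 12, 14, 19] has size 5, forcing χ ≥ 5, and the coloring below uses 5 colors, so χ(G) = 5.
A valid 5-coloring: color 1: [5, 18]; color 2: [6, 14]; color 3: [3, 12]; color 4: [2, 8]; color 5: [11, 19].

χ(G) = 5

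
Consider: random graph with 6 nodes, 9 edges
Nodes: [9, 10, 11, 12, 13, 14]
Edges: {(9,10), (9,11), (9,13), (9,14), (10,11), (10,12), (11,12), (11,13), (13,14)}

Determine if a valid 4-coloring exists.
A valid 4-coloring: color 1: [9, 12]; color 2: [11, 14]; color 3: [10, 13].
(χ(G) = 3 ≤ 4.)

Yes, G is 4-colorable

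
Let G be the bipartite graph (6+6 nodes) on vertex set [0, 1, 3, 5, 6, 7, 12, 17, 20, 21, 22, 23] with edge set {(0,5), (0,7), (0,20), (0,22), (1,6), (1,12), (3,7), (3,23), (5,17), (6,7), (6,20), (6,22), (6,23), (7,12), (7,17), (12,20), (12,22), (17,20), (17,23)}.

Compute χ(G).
Clique number ω(G) = 2 (lower bound: χ ≥ ω).
The graph is bipartite (no odd cycle), so 2 colors suffice: χ(G) = 2.
A valid 2-coloring: color 1: [1, 5, 7, 20, 21, 22, 23]; color 2: [0, 3, 6, 12, 17].

χ(G) = 2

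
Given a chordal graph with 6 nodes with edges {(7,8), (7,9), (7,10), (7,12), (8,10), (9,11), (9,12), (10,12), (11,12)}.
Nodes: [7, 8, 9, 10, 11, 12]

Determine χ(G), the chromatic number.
χ(G) = 3

Clique number ω(G) = 3 (lower bound: χ ≥ ω).
The clique on [9, 11, 12] has size 3, forcing χ ≥ 3, and the coloring below uses 3 colors, so χ(G) = 3.
A valid 3-coloring: color 1: [8, 12]; color 2: [7, 11]; color 3: [9, 10].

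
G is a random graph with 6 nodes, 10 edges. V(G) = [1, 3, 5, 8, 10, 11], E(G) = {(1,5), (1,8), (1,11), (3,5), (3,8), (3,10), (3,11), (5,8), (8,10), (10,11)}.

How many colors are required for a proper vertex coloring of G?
χ(G) = 3

Clique number ω(G) = 3 (lower bound: χ ≥ ω).
The clique on [1, 5, 8] has size 3, forcing χ ≥ 3, and the coloring below uses 3 colors, so χ(G) = 3.
A valid 3-coloring: color 1: [1, 3]; color 2: [8, 11]; color 3: [5, 10].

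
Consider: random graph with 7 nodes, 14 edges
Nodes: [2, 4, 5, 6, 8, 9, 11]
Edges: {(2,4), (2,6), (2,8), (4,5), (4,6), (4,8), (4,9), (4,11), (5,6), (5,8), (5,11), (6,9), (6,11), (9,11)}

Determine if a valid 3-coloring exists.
The clique on vertices [4, 6, 9, 11] has size 4 > 3, so it alone needs 4 colors.

No, G is not 3-colorable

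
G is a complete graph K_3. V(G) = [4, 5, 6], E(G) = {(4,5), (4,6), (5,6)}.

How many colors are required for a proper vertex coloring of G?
Clique number ω(G) = 3 (lower bound: χ ≥ ω).
The clique on [4, 5, 6] has size 3, forcing χ ≥ 3, and the coloring below uses 3 colors, so χ(G) = 3.
A valid 3-coloring: color 1: [5]; color 2: [4]; color 3: [6].

χ(G) = 3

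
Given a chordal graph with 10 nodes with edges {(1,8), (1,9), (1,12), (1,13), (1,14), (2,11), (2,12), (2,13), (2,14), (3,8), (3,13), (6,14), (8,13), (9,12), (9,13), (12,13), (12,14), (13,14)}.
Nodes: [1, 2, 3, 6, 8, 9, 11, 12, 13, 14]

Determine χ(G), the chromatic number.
Clique number ω(G) = 4 (lower bound: χ ≥ ω).
The clique on [1, 9, 12, 13] has size 4, forcing χ ≥ 4, and the coloring below uses 4 colors, so χ(G) = 4.
A valid 4-coloring: color 1: [6, 11, 13]; color 2: [8, 12]; color 3: [3, 9, 14]; color 4: [1, 2].

χ(G) = 4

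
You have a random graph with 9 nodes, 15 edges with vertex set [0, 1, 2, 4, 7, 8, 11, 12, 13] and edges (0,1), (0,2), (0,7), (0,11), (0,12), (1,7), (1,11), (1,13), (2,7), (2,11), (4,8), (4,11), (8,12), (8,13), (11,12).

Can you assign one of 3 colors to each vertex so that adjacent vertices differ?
A valid 3-coloring: color 1: [7, 8, 11]; color 2: [0, 4, 13]; color 3: [1, 2, 12].
(χ(G) = 3 ≤ 3.)

Yes, G is 3-colorable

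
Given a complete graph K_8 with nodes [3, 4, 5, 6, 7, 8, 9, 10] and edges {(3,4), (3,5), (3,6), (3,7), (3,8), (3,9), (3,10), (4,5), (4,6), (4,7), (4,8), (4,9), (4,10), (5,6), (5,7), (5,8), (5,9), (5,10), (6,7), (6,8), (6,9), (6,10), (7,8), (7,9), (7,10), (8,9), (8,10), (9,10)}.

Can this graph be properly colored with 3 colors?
No, G is not 3-colorable

The clique on vertices [3, 4, 5, 6, 7, 8, 9, 10] has size 8 > 3, so it alone needs 8 colors.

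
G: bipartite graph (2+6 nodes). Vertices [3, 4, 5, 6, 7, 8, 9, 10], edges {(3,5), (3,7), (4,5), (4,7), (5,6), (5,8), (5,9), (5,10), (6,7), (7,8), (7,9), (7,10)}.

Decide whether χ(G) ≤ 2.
Yes, G is 2-colorable

A valid 2-coloring: color 1: [5, 7]; color 2: [3, 4, 6, 8, 9, 10].
(χ(G) = 2 ≤ 2.)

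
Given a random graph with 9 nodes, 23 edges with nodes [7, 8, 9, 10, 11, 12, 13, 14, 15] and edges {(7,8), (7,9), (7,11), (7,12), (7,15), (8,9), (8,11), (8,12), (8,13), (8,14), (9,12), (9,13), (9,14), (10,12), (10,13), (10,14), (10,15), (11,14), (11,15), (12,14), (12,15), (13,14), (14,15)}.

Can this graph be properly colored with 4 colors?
A valid 4-coloring: color 1: [7, 14]; color 2: [8, 15]; color 3: [11, 12, 13]; color 4: [9, 10].
(χ(G) = 4 ≤ 4.)

Yes, G is 4-colorable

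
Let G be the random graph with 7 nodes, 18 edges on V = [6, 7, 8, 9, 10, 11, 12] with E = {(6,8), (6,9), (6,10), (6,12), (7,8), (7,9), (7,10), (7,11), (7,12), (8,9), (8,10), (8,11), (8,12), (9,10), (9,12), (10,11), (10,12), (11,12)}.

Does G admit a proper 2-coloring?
No, G is not 2-colorable

The clique on vertices [6, 8, 9, 10, 12] has size 5 > 2, so it alone needs 5 colors.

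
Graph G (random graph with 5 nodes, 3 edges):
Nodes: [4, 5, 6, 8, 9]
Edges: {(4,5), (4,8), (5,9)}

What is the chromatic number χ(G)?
χ(G) = 2

Clique number ω(G) = 2 (lower bound: χ ≥ ω).
The graph is bipartite (no odd cycle), so 2 colors suffice: χ(G) = 2.
A valid 2-coloring: color 1: [5, 6, 8]; color 2: [4, 9].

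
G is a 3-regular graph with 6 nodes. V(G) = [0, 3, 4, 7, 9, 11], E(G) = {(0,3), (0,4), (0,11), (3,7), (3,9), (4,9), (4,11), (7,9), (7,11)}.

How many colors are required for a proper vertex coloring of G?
Clique number ω(G) = 3 (lower bound: χ ≥ ω).
The clique on [0, 4, 11] has size 3, forcing χ ≥ 3, and the coloring below uses 3 colors, so χ(G) = 3.
A valid 3-coloring: color 1: [4, 7]; color 2: [3, 11]; color 3: [0, 9].

χ(G) = 3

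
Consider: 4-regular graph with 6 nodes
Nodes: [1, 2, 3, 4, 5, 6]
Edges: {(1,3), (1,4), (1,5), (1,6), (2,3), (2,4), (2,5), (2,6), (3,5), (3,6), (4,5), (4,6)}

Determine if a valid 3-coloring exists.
Yes, G is 3-colorable

A valid 3-coloring: color 1: [3, 4]; color 2: [1, 2]; color 3: [5, 6].
(χ(G) = 3 ≤ 3.)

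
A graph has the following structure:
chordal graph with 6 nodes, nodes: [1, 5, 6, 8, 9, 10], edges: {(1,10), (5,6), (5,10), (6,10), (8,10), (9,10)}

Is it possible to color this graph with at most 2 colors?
The clique on vertices [5, 6, 10] has size 3 > 2, so it alone needs 3 colors.

No, G is not 2-colorable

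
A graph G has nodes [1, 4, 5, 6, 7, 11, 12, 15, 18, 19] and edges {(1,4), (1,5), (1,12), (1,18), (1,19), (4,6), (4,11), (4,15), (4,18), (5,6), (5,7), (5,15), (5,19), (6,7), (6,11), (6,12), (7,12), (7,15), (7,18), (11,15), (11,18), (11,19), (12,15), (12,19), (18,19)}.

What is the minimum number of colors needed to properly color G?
Clique number ω(G) = 3 (lower bound: χ ≥ ω).
Suppose a proper 3-coloring c exists. The clique [1, 4, 18] takes 3 distinct colors; by symmetry let c(1) = 1, c(4) = 2, c(18) = 3.
- Vertex 11: neighbors [4, 18] already have colors [2, 3] ⇒ c(11) = 1.
- Vertex 6: neighbors [11, 4] already have colors [1, 2] ⇒ c(6) = 3.
- Vertex 5: neighbors [1, 6] already have colors [1, 3] ⇒ c(5) = 2.
- Vertex 19: neighbors [1, 5, 18] already have colors [1, 2, 3] — all 3 colors blocked. Contradiction.
The forced assignments end in a contradiction, so G has no proper 3-coloring (χ ≥ 4).
The coloring below uses 4 colors, so χ(G) = 4.
A valid 4-coloring: color 1: [5, 12, 18]; color 2: [6, 15, 19]; color 3: [1, 7, 11]; color 4: [4].

χ(G) = 4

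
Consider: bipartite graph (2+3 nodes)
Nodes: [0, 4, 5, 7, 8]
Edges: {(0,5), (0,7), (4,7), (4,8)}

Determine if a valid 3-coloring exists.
A valid 3-coloring: color 1: [0, 4]; color 2: [5, 7, 8].
(χ(G) = 2 ≤ 3.)

Yes, G is 3-colorable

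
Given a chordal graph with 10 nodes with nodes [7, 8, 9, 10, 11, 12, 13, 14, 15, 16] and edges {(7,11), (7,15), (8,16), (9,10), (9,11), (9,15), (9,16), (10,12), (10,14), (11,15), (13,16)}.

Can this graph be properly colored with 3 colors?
A valid 3-coloring: color 1: [7, 8, 9, 12, 13, 14]; color 2: [10, 15, 16]; color 3: [11].
(χ(G) = 3 ≤ 3.)

Yes, G is 3-colorable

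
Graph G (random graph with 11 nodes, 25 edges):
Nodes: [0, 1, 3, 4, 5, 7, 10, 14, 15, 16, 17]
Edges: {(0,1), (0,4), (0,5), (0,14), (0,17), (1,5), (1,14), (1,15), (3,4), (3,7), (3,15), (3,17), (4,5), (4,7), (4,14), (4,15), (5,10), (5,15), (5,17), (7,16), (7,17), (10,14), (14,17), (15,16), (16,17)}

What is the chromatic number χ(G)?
χ(G) = 3

Clique number ω(G) = 3 (lower bound: χ ≥ ω).
The clique on [0, 1, 5] has size 3, forcing χ ≥ 3, and the coloring below uses 3 colors, so χ(G) = 3.
A valid 3-coloring: color 1: [1, 4, 10, 17]; color 2: [3, 5, 14, 16]; color 3: [0, 7, 15].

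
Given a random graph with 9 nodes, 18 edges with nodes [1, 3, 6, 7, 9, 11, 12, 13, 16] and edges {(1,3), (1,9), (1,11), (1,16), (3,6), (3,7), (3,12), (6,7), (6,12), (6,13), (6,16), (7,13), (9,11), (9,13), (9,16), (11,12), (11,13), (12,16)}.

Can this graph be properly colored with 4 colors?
Yes, G is 4-colorable

A valid 4-coloring: color 1: [6, 11]; color 2: [1, 7, 12]; color 3: [3, 13, 16]; color 4: [9].
(χ(G) = 4 ≤ 4.)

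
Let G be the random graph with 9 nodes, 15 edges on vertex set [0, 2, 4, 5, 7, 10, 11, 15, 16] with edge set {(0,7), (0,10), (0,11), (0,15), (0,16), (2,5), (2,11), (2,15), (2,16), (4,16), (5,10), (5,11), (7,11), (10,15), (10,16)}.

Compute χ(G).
χ(G) = 3

Clique number ω(G) = 3 (lower bound: χ ≥ ω).
The clique on [0, 10, 16] has size 3, forcing χ ≥ 3, and the coloring below uses 3 colors, so χ(G) = 3.
A valid 3-coloring: color 1: [0, 4, 5]; color 2: [11, 15, 16]; color 3: [2, 7, 10].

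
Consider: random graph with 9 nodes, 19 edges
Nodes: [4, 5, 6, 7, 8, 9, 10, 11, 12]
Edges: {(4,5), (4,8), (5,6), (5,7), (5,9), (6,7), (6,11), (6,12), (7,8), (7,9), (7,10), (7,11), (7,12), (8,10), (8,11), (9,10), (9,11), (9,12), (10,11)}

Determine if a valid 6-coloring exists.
Yes, G is 6-colorable

A valid 6-coloring: color 1: [4, 7]; color 2: [5, 11, 12]; color 3: [6, 8, 9]; color 4: [10].
(χ(G) = 4 ≤ 6.)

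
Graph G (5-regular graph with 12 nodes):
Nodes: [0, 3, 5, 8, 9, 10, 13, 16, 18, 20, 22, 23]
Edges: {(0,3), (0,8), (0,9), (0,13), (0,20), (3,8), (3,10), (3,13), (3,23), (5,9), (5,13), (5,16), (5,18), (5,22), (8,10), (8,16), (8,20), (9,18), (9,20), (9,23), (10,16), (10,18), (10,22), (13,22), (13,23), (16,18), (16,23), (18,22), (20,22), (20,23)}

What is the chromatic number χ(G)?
Clique number ω(G) = 3 (lower bound: χ ≥ ω).
Suppose a proper 3-coloring c exists. The clique [0, 3, 8] takes 3 distinct colors; by symmetry let c(0) = 1, c(3) = 2, c(8) = 3.
- Vertex 10: neighbors [3, 8] already have colors [2, 3] ⇒ c(10) = 1.
- Vertex 13: neighbors [0, 3] already have colors [1, 2] ⇒ c(13) = 3.
- Vertex 16: neighbors [10, 8] already have colors [1, 3] ⇒ c(16) = 2.
- Vertex 5: neighbors [16, 13] already have colors [2, 3] ⇒ c(5) = 1.
- Vertex 20: neighbors [0, 8] already have colors [1, 3] ⇒ c(20) = 2.
- Vertex 22: neighbors [5, 20, 13] already have colors [1, 2, 3] — all 3 colors blocked. Contradiction.
The forced assignments end in a contradiction, so G has no proper 3-coloring (χ ≥ 4).
The coloring below uses 4 colors, so χ(G) = 4.
A valid 4-coloring: color 1: [10, 13, 20]; color 2: [3, 9, 16, 22]; color 3: [8, 18, 23]; color 4: [0, 5].

χ(G) = 4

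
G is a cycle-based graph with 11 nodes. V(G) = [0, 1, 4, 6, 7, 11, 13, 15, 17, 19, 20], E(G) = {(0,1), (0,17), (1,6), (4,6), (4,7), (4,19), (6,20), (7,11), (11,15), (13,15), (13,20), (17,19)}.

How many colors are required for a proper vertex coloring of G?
χ(G) = 3

Clique number ω(G) = 2 (lower bound: χ ≥ ω).
Odd cycle [20, 13, 15, 11, 7, 4, 6] needs 3 colors (χ ≥ 3).
The coloring below uses 3 colors, so χ(G) = 3.
A valid 3-coloring: color 1: [0, 6, 11, 13, 19]; color 2: [1, 4, 15, 17, 20]; color 3: [7].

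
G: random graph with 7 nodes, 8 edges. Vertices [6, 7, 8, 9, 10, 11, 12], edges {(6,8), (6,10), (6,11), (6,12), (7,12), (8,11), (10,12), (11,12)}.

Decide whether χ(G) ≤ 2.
The clique on vertices [6, 10, 12] has size 3 > 2, so it alone needs 3 colors.

No, G is not 2-colorable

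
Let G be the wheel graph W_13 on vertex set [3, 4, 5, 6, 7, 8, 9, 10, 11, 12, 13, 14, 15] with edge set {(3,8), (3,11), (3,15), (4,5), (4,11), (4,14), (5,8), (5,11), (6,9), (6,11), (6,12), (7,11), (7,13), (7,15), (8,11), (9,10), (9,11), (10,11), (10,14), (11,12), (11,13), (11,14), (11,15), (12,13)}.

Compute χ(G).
χ(G) = 3

Clique number ω(G) = 3 (lower bound: χ ≥ ω).
The clique on [3, 8, 11] has size 3, forcing χ ≥ 3, and the coloring below uses 3 colors, so χ(G) = 3.
A valid 3-coloring: color 1: [11]; color 2: [3, 5, 7, 9, 12, 14]; color 3: [4, 6, 8, 10, 13, 15].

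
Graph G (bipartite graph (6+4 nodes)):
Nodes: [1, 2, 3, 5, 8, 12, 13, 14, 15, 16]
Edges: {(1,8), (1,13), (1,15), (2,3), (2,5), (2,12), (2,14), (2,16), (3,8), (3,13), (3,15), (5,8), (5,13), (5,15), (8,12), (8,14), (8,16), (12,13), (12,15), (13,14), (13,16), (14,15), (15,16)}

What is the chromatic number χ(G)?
Clique number ω(G) = 2 (lower bound: χ ≥ ω).
The graph is bipartite (no odd cycle), so 2 colors suffice: χ(G) = 2.
A valid 2-coloring: color 1: [2, 8, 13, 15]; color 2: [1, 3, 5, 12, 14, 16].

χ(G) = 2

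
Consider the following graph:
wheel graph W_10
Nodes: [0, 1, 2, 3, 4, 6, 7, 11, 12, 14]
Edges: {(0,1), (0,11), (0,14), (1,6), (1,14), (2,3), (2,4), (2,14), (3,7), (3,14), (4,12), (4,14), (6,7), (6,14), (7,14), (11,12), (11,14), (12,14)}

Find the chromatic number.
Clique number ω(G) = 3 (lower bound: χ ≥ ω).
Odd cycle [4, 12, 11, 0, 1, 6, 7, 3, 2] needs 3 colors (χ ≥ 3).
Vertex 14 is adjacent to every vertex of [0, 1, 2, 3, 4, 6, 7, 11, 12], which already need 3 colors among themselves, so 14 needs a new color (χ ≥ 4).
The coloring below uses 4 colors, so χ(G) = 4.
A valid 4-coloring: color 1: [14]; color 2: [1, 3, 4, 11]; color 3: [0, 2, 6, 12]; color 4: [7].

χ(G) = 4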